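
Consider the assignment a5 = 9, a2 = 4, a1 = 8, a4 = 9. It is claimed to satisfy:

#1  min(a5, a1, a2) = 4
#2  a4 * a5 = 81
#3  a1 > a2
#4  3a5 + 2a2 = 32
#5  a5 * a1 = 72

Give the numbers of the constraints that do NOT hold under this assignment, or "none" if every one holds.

Constraint 4 does not hold.

#1 min(9, 8, 4) = 4  ✔
#2 a4 * a5 = 9 * 9 = 81  ✔
#3 a1 = 8, a2 = 4; 8 > 4  ✔
#4 3a5 + 2a2 = 3(9) + 2(4) = 35, not 32  ✘
#5 a5 * a1 = 9 * 8 = 72  ✔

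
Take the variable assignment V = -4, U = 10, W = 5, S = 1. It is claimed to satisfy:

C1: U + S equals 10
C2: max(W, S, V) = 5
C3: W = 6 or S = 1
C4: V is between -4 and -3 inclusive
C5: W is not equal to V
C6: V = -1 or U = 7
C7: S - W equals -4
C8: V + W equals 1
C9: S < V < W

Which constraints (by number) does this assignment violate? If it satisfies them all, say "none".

Constraints 1, 6, and 9 are violated.

C1: U + S = 10 + 1 = 11, not 10  fails
C2: max(5, 1, -4) = 5  holds
C3: W = 5 ≠ 6, but S = 1 = 1 (second disjunct)  holds
C4: V = -4 lies in [-4, -3]  holds
C5: W = 5, V = -4; distinct  holds
C6: V = -4 ≠ -1 and U = 10 ≠ 7; both disjuncts false  fails
C7: S - W = 1 - 5 = -4  holds
C8: V + W = -4 + 5 = 1  holds
C9: values 1, -4, 5; S = 1 is not < V = -4  fails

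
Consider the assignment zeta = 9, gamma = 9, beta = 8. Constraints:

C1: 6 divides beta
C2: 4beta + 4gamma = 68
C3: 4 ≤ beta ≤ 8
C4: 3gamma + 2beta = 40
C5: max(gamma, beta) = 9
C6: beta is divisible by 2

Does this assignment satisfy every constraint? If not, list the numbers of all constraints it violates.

No — constraints 1 and 4 are not satisfied.

C1: 8 = 6×1 + 2, so 6 does not divide 8 — violated.
C2: 4beta + 4gamma = 4(8) + 4(9) = 68 — satisfied.
C3: beta = 8 lies in [4, 8] — satisfied.
C4: 3gamma + 2beta = 3(9) + 2(8) = 43, not 40 — violated.
C5: max(9, 8) = 9 — satisfied.
C6: 8 / 2 = 4, so 2 divides 8 — satisfied.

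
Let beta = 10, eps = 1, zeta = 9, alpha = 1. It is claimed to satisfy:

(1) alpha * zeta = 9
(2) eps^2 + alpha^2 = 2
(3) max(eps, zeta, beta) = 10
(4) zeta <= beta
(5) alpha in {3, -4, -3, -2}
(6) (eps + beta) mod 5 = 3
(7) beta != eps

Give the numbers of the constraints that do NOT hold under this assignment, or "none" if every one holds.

The assignment fails constraints 5 and 6.

(1) alpha * zeta = 1 * 9 = 9 — holds.
(2) eps^2 + alpha^2 = 1^2 + 1^2 = 1 + 1 = 2 — holds.
(3) max(1, 9, 10) = 10 — holds.
(4) zeta = 9, beta = 10; 9 ≤ 10 — holds.
(5) alpha = 1 is not in {3, -4, -3, -2} — fails.
(6) eps + beta = 11; 11 mod 5 = 1, not 3 — fails.
(7) beta = 10, eps = 1; distinct — holds.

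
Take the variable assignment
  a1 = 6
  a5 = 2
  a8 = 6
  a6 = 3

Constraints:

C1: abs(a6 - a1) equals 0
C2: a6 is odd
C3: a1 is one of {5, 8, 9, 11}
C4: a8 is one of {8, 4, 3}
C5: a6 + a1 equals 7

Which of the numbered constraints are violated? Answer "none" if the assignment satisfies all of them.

C1: abs(3 - 6) = 3, not 0 — violated.
C2: a6 = 3 is odd — OK.
C3: a1 = 6 is not in {5, 8, 9, 11} — violated.
C4: a8 = 6 is not in {8, 4, 3} — violated.
C5: a6 + a1 = 3 + 6 = 9, not 7 — violated.

No — constraints 1, 3, 4, and 5 are not satisfied.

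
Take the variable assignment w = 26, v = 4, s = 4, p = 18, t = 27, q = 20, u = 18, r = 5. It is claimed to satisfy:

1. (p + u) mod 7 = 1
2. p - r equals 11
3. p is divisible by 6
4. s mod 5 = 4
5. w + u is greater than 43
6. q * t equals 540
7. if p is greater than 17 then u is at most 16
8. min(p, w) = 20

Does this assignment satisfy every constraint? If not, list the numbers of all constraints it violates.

1. p + u = 36; 36 mod 7 = 1  holds
2. p - r = 18 - 5 = 13, not 11  fails
3. 18 / 6 = 3, so 6 divides 18  holds
4. 4 mod 5 = 4  holds
5. w + u = 26 + 18 = 44; 44 > 43  holds
6. q * t = 20 * 27 = 540  holds
7. p = 18 > 17, so we need u ≤ 16; but u = 18 > 16  fails
8. min(18, 26) = 18, not 20  fails

No — constraints 2, 7, and 8 are not satisfied.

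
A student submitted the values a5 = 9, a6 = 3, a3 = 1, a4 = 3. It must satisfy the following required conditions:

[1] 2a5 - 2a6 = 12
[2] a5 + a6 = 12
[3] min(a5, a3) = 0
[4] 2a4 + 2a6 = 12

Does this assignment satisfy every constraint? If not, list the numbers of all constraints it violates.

[1] 2a5 - 2a6 = 2(9) - 2(3) = 12 — OK.
[2] a5 + a6 = 9 + 3 = 12 — OK.
[3] min(9, 1) = 1, not 0 — violated.
[4] 2a4 + 2a6 = 2(3) + 2(3) = 12 — OK.

Constraint 3 does not hold.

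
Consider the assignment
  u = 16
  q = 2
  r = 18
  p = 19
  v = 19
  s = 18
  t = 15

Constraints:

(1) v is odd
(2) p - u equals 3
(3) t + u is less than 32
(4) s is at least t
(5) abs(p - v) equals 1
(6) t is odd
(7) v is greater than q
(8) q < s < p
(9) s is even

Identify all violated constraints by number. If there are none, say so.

The assignment fails constraint 5.

(1) v = 19 is odd  ✓
(2) p - u = 19 - 16 = 3  ✓
(3) t + u = 15 + 16 = 31; 31 < 32  ✓
(4) s = 18, t = 15; 18 ≥ 15  ✓
(5) abs(19 - 19) = 0, not 1  ✗
(6) t = 15 is odd  ✓
(7) v = 19, q = 2; 19 > 2  ✓
(8) values 2 < 18 < 19  ✓
(9) s = 18 is even  ✓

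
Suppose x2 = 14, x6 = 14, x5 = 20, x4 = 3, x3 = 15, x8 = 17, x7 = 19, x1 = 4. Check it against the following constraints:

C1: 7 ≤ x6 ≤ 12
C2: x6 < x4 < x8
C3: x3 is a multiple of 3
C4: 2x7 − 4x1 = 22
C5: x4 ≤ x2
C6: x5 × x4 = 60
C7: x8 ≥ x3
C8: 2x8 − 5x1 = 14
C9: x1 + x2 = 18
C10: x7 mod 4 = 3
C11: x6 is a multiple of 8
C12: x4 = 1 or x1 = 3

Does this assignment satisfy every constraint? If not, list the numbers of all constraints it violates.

Constraints 1, 2, 11, and 12 do not hold.

C1: x6 = 14 is outside [7, 12]  ✗
C2: values 14, 3, 17; x6 = 14 is not < x4 = 3  ✗
C3: 15 / 3 = 5, so 3 divides 15  ✓
C4: 2x7 − 4x1 = 2(19) − 4(4) = 22  ✓
C5: x4 = 3, x2 = 14; 3 ≤ 14  ✓
C6: x5 × x4 = 20 × 3 = 60  ✓
C7: x8 = 17, x3 = 15; 17 ≥ 15  ✓
C8: 2x8 − 5x1 = 2(17) − 5(4) = 14  ✓
C9: x1 + x2 = 4 + 14 = 18  ✓
C10: 19 mod 4 = 3  ✓
C11: 14 = 8×1 + 6, so 8 does not divide 14  ✗
C12: x4 = 3 ≠ 1 and x1 = 4 ≠ 3; both disjuncts false  ✗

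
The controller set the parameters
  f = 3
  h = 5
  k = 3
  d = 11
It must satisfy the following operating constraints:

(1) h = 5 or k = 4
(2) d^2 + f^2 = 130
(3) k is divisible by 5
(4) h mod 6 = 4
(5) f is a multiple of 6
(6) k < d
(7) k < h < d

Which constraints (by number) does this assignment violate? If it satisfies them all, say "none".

Constraints 3, 4, and 5 are violated.

(1) h = 5 = 5 (first disjunct)  ✔
(2) d^2 + f^2 = 11^2 + 3^2 = 121 + 9 = 130  ✔
(3) 3 = 5*0 + 3, so 5 does not divide 3  ✘
(4) 5 mod 6 = 5, not 4  ✘
(5) 3 = 6*0 + 3, so 6 does not divide 3  ✘
(6) k = 3, d = 11; 3 < 11  ✔
(7) values 3 < 5 < 11  ✔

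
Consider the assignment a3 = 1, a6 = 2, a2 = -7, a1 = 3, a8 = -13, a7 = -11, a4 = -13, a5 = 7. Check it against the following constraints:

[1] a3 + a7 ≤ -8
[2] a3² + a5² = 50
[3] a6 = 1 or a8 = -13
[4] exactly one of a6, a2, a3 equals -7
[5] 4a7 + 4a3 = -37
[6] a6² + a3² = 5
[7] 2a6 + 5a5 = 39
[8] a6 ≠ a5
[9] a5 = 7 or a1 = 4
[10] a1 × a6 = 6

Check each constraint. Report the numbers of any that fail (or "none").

The assignment fails constraint 5.

[1] a3 + a7 = 1 + (-11) = -10; -10 ≤ -8 — OK.
[2] a3² + a5² = 1² + 7² = 1 + 49 = 50 — OK.
[3] a6 = 2 ≠ 1, but a8 = -13 = -13 (second disjunct) — OK.
[4] a6=2, a2=-7, a3=1; 1 of them equals -7 — OK.
[5] 4a7 + 4a3 = 4(-11) + 4(1) = -40, not -37 — violated.
[6] a6² + a3² = 2² + 1² = 4 + 1 = 5 — OK.
[7] 2a6 + 5a5 = 2(2) + 5(7) = 39 — OK.
[8] a6 = 2, a5 = 7; distinct — OK.
[9] a5 = 7 = 7 (first disjunct) — OK.
[10] a1 × a6 = 3 × 2 = 6 — OK.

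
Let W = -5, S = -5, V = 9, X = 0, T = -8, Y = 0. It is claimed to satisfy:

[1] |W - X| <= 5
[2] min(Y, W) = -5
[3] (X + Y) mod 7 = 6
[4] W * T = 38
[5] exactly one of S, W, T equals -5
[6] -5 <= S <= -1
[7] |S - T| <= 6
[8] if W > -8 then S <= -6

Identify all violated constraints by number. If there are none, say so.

[1] |-5 - 0| = 5; 5 ≤ 5 — OK.
[2] min(0, -5) = -5 — OK.
[3] X + Y = 0; 0 mod 7 = 0, not 6 — violated.
[4] W * T = -5 * (-8) = 40, not 38 — violated.
[5] S=-5, W=-5, T=-8; 2 of them equal -5, not exactly one — violated.
[6] S = -5 lies in [-5, -1] — OK.
[7] |-5 - (-8)| = 3; 3 ≤ 6 — OK.
[8] W = -5 > -8, so we need S ≤ -6; but S = -5 > -6 — violated.

The assignment fails constraints 3, 4, 5, 8.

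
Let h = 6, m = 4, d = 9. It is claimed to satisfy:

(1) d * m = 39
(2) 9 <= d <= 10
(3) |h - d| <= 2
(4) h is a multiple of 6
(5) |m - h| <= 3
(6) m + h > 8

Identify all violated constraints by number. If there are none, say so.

(1) d * m = 9 * 4 = 36, not 39 — fails.
(2) d = 9 lies in [9, 10] — holds.
(3) |6 - 9| = 3; 3 > 2, exceeds bound 2 — fails.
(4) 6 / 6 = 1, so 6 divides 6 — holds.
(5) |4 - 6| = 2; 2 ≤ 3 — holds.
(6) m + h = 4 + 6 = 10; 10 > 8 — holds.

The assignment fails constraints 1 and 3.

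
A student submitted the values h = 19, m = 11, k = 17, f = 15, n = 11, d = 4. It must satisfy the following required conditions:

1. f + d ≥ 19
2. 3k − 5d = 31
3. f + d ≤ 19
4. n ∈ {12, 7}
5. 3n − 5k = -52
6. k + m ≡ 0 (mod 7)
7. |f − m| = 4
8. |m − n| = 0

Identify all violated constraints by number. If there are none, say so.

1. f + d = 15 + 4 = 19; 19 ≥ 19 — OK.
2. 3k − 5d = 3(17) − 5(4) = 31 — OK.
3. f + d = 15 + 4 = 19; 19 ≤ 19 — OK.
4. n = 11 is not in {12, 7} — violated.
5. 3n − 5k = 3(11) − 5(17) = -52 — OK.
6. k + m = 28; 28 mod 7 = 0 — OK.
7. |15 − 11| = 4 — OK.
8. |11 − 11| = 0 — OK.

The assignment fails constraint 4.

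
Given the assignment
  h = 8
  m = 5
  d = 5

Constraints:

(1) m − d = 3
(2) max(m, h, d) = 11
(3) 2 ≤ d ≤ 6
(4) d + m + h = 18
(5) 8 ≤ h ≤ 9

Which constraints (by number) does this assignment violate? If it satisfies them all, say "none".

(1) m − d = 5 − 5 = 0, not 3 — fails.
(2) max(5, 8, 5) = 8, not 11 — fails.
(3) d = 5 lies in [2, 6] — holds.
(4) d + m + h = 5 + 5 + 8 = 18 — holds.
(5) h = 8 lies in [8, 9] — holds.

Constraints 1 and 2 are violated.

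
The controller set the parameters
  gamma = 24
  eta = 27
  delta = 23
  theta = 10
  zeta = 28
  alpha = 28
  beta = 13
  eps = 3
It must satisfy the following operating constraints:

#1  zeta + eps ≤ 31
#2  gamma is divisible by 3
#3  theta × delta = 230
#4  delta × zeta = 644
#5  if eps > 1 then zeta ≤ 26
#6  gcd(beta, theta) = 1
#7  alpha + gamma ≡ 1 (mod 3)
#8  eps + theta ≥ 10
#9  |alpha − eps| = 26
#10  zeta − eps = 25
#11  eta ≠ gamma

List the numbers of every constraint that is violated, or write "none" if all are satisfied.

No — constraints 5, 9 are not satisfied.

#1 zeta + eps = 28 + 3 = 31; 31 ≤ 31  holds
#2 24 / 3 = 8, so 3 divides 24  holds
#3 theta × delta = 10 × 23 = 230  holds
#4 delta × zeta = 23 × 28 = 644  holds
#5 eps = 3 > 1, so we need zeta ≤ 26; but zeta = 28 > 26  fails
#6 gcd(13, 10) = 1  holds
#7 alpha + gamma = 52; 52 mod 3 = 1  holds
#8 eps + theta = 3 + 10 = 13; 13 ≥ 10  holds
#9 |28 − 3| = 25, not 26  fails
#10 zeta − eps = 28 − 3 = 25  holds
#11 eta = 27, gamma = 24; distinct  holds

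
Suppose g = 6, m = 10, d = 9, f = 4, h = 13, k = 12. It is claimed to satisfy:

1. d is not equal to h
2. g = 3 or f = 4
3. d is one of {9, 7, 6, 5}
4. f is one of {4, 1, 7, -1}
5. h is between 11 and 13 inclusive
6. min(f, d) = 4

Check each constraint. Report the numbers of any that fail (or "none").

1. d = 9, h = 13; distinct — holds.
2. g = 6 ≠ 3, but f = 4 = 4 (second disjunct) — holds.
3. d = 9 is in {9, 7, 6, 5} — holds.
4. f = 4 is in {4, 1, 7, -1} — holds.
5. h = 13 lies in [11, 13] — holds.
6. min(4, 9) = 4 — holds.

None — every constraint holds.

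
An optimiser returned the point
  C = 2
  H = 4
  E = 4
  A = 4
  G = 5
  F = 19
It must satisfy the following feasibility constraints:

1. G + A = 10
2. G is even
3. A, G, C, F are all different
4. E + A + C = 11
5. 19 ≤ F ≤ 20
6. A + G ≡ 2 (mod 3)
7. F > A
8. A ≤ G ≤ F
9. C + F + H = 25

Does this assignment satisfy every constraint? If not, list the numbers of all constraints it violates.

Constraints 1, 2, 4, and 6 are violated.

1. G + A = 5 + 4 = 9, not 10 — violated.
2. G = 5 is odd — violated.
3. values 4, 5, 2, 19 are pairwise distinct — satisfied.
4. E + A + C = 4 + 4 + 2 = 10, not 11 — violated.
5. F = 19 lies in [19, 20] — satisfied.
6. A + G = 9; 9 mod 3 = 0, not 2 — violated.
7. F = 19, A = 4; 19 > 4 — satisfied.
8. values 4 ≤ 5 ≤ 19 — satisfied.
9. C + F + H = 2 + 19 + 4 = 25 — satisfied.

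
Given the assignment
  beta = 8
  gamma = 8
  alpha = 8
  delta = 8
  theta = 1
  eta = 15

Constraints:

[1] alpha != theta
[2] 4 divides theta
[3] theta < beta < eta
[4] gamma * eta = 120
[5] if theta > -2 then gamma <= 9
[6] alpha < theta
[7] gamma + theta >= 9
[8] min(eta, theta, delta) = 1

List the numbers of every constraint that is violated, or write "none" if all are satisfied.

[1] alpha = 8, theta = 1; distinct — OK.
[2] 1 = 4*0 + 1, so 4 does not divide 1 — violated.
[3] values 1 < 8 < 15 — OK.
[4] gamma * eta = 8 * 15 = 120 — OK.
[5] theta = 1 > -2, so we need gamma ≤ 9; gamma = 8 ≤ 9 — OK.
[6] alpha = 8, theta = 1; 8 ≥ 1 (want <) — violated.
[7] gamma + theta = 8 + 1 = 9; 9 ≥ 9 — OK.
[8] min(15, 1, 8) = 1 — OK.

The assignment fails constraints 2 and 6.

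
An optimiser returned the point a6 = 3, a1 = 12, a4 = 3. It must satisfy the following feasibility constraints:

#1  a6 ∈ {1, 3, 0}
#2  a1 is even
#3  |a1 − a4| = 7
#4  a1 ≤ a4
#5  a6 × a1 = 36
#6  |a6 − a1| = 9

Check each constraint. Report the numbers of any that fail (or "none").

The assignment fails constraints 3 and 4.

#1 a6 = 3 is in {1, 3, 0} — holds.
#2 a1 = 12 is even — holds.
#3 |12 − 3| = 9, not 7 — does not hold.
#4 a1 = 12, a4 = 3; 12 > 3 (want ≤) — does not hold.
#5 a6 × a1 = 3 × 12 = 36 — holds.
#6 |3 − 12| = 9 — holds.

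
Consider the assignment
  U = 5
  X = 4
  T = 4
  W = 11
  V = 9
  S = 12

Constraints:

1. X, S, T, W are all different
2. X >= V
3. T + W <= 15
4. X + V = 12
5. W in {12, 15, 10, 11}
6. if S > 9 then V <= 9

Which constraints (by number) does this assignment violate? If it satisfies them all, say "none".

No — constraints 1, 2, and 4 are not satisfied.

1. X = T = 4, not all different — does not hold.
2. X = 4, V = 9; 4 < 9 (want ≥) — does not hold.
3. T + W = 4 + 11 = 15; 15 ≤ 15 — holds.
4. X + V = 4 + 9 = 13, not 12 — does not hold.
5. W = 11 is in {12, 15, 10, 11} — holds.
6. S = 12 > 9, so we need V ≤ 9; V = 9 ≤ 9 — holds.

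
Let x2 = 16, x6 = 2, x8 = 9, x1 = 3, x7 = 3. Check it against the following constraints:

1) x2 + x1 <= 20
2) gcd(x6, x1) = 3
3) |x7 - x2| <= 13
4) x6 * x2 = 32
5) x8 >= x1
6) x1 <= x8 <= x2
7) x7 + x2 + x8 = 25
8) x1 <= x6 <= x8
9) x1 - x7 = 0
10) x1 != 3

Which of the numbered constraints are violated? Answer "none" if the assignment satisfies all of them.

1) x2 + x1 = 16 + 3 = 19; 19 ≤ 20  OK
2) gcd(2, 3) = 1, not 3  FAIL
3) |3 - 16| = 13; 13 ≤ 13  OK
4) x6 * x2 = 2 * 16 = 32  OK
5) x8 = 9, x1 = 3; 9 ≥ 3  OK
6) values 3 <= 9 <= 16  OK
7) x7 + x2 + x8 = 3 + 16 + 9 = 28, not 25  FAIL
8) values 3, 2, 9; x1 = 3 is not <= x6 = 2  FAIL
9) x1 - x7 = 3 - 3 = 0  OK
10) x1 = 3, but 3 is required to differ  FAIL

The assignment fails constraints 2, 7, 8, 10.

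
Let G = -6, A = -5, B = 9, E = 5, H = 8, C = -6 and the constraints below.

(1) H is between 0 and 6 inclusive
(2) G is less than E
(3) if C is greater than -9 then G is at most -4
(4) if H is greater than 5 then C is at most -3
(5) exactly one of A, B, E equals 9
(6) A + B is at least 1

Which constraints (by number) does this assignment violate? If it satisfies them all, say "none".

Violated: 1.

(1) H = 8 is outside [0, 6] — does not hold.
(2) G = -6, E = 5; -6 < 5 — holds.
(3) C = -6 > -9, so we need G ≤ -4; G = -6 ≤ -4 — holds.
(4) H = 8 > 5, so we need C ≤ -3; C = -6 ≤ -3 — holds.
(5) A=-5, B=9, E=5; 1 of them equals 9 — holds.
(6) A + B = -5 + 9 = 4; 4 ≥ 1 — holds.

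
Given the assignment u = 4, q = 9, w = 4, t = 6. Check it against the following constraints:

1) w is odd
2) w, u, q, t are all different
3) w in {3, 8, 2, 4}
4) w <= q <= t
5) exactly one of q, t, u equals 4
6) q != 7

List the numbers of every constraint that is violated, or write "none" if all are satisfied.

1) w = 4 is even  FAIL
2) w = u = 4, not all different  FAIL
3) w = 4 is in {3, 8, 2, 4}  OK
4) values 4, 9, 6; q = 9 is not <= t = 6  FAIL
5) q=9, t=6, u=4; 1 of them equals 4  OK
6) q = 9, and 9 ≠ 7  OK

No — constraints 1, 2, and 4 are not satisfied.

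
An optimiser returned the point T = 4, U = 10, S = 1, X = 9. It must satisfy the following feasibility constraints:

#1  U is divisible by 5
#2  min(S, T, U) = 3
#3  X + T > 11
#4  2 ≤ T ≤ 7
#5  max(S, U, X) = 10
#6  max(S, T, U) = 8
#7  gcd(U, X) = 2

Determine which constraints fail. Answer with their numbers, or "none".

Constraints 2, 6, and 7 do not hold.

#1 10 / 5 = 2, so 5 divides 10  holds
#2 min(1, 4, 10) = 1, not 3  fails
#3 X + T = 9 + 4 = 13; 13 > 11  holds
#4 T = 4 lies in [2, 7]  holds
#5 max(1, 10, 9) = 10  holds
#6 max(1, 4, 10) = 10, not 8  fails
#7 gcd(10, 9) = 1, not 2  fails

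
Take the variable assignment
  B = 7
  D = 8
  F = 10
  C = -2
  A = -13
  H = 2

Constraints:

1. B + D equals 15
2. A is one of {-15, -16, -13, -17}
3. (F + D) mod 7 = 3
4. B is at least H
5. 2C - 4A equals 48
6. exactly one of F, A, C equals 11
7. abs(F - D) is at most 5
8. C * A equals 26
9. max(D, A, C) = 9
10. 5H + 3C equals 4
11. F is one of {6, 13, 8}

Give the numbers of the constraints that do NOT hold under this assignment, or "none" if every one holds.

Constraints 3, 6, 9, 11 do not hold.

1. B + D = 7 + 8 = 15 — OK.
2. A = -13 is in {-15, -16, -13, -17} — OK.
3. F + D = 18; 18 mod 7 = 4, not 3 — violated.
4. B = 7, H = 2; 7 ≥ 2 — OK.
5. 2C - 4A = 2(-2) - 4(-13) = 48 — OK.
6. F=10, A=-13, C=-2; 0 of them equal 11, not exactly one — violated.
7. abs(10 - 8) = 2; 2 ≤ 5 — OK.
8. C * A = -2 * (-13) = 26 — OK.
9. max(8, -13, -2) = 8, not 9 — violated.
10. 5H + 3C = 5(2) + 3(-2) = 4 — OK.
11. F = 10 is not in {6, 13, 8} — violated.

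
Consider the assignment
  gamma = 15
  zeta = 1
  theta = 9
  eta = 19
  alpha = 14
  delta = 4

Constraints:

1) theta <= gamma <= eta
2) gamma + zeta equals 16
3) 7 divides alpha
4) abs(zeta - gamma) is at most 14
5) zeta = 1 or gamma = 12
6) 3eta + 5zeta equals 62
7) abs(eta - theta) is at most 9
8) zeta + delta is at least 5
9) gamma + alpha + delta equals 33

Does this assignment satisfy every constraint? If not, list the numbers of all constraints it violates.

1) values 9 <= 15 <= 19  true
2) gamma + zeta = 15 + 1 = 16  true
3) 14 / 7 = 2, so 7 divides 14  true
4) abs(1 - 15) = 14; 14 ≤ 14  true
5) zeta = 1 = 1 (first disjunct)  true
6) 3eta + 5zeta = 3(19) + 5(1) = 62  true
7) abs(19 - 9) = 10; 10 > 9, exceeds bound 9  false
8) zeta + delta = 1 + 4 = 5; 5 ≥ 5  true
9) gamma + alpha + delta = 15 + 14 + 4 = 33  true

The assignment fails constraint 7.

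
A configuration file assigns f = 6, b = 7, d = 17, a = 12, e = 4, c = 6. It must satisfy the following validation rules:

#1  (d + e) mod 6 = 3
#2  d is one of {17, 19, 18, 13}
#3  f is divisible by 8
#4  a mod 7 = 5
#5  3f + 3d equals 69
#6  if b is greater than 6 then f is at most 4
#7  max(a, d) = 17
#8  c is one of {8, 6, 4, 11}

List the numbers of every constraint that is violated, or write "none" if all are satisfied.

#1 d + e = 21; 21 mod 6 = 3 — OK.
#2 d = 17 is in {17, 19, 18, 13} — OK.
#3 6 = 8*0 + 6, so 8 does not divide 6 — violated.
#4 12 mod 7 = 5 — OK.
#5 3f + 3d = 3(6) + 3(17) = 69 — OK.
#6 b = 7 > 6, so we need f ≤ 4; but f = 6 > 4 — violated.
#7 max(12, 17) = 17 — OK.
#8 c = 6 is in {8, 6, 4, 11} — OK.

Violated: 3 and 6.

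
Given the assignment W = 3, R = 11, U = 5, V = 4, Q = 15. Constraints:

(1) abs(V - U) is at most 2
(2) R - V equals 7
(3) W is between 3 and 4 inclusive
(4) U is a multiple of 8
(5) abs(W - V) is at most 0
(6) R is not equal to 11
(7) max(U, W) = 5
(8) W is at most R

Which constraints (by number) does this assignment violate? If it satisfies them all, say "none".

(1) abs(4 - 5) = 1; 1 ≤ 2  ✓
(2) R - V = 11 - 4 = 7  ✓
(3) W = 3 lies in [3, 4]  ✓
(4) 5 = 8*0 + 5, so 8 does not divide 5  ✗
(5) abs(3 - 4) = 1; 1 > 0, exceeds bound 0  ✗
(6) R = 11, but 11 is required to differ  ✗
(7) max(5, 3) = 5  ✓
(8) W = 3, R = 11; 3 ≤ 11  ✓

Violated: 4, 5, and 6.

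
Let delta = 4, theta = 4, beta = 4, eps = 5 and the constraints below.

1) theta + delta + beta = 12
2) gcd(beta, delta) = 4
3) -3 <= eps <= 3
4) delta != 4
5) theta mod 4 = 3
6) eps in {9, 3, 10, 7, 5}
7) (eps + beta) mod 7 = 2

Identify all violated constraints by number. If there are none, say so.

Constraints 3, 4, 5 do not hold.

1) theta + delta + beta = 4 + 4 + 4 = 12 — holds.
2) gcd(4, 4) = 4 — holds.
3) eps = 5 is outside [-3, 3] — fails.
4) delta = 4, but 4 is required to differ — fails.
5) 4 mod 4 = 0, not 3 — fails.
6) eps = 5 is in {9, 3, 10, 7, 5} — holds.
7) eps + beta = 9; 9 mod 7 = 2 — holds.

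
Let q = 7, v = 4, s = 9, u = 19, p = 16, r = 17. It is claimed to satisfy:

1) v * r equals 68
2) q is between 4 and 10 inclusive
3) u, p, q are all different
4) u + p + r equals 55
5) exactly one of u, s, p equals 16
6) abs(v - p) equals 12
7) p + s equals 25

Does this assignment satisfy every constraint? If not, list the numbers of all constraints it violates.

The assignment fails constraint 4.

1) v * r = 4 * 17 = 68 — satisfied.
2) q = 7 lies in [4, 10] — satisfied.
3) values 19, 16, 7 are pairwise distinct — satisfied.
4) u + p + r = 19 + 16 + 17 = 52, not 55 — violated.
5) u=19, s=9, p=16; 1 of them equals 16 — satisfied.
6) abs(4 - 16) = 12 — satisfied.
7) p + s = 16 + 9 = 25 — satisfied.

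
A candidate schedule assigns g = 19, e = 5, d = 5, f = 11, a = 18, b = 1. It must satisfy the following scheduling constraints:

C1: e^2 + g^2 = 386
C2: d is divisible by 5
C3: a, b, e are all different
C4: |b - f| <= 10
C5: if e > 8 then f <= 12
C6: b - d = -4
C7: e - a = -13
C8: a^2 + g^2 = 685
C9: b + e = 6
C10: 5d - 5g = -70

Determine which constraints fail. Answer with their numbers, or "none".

Yes — all constraints hold.

C1: e^2 + g^2 = 5^2 + 19^2 = 25 + 361 = 386  ✓
C2: 5 / 5 = 1, so 5 divides 5  ✓
C3: values 18, 1, 5 are pairwise distinct  ✓
C4: |1 - 11| = 10; 10 ≤ 10  ✓
C5: e = 5, not > 8; antecedent false, conditional vacuously true  ✓
C6: b - d = 1 - 5 = -4  ✓
C7: e - a = 5 - 18 = -13  ✓
C8: a^2 + g^2 = 18^2 + 19^2 = 324 + 361 = 685  ✓
C9: b + e = 1 + 5 = 6  ✓
C10: 5d - 5g = 5(5) - 5(19) = -70  ✓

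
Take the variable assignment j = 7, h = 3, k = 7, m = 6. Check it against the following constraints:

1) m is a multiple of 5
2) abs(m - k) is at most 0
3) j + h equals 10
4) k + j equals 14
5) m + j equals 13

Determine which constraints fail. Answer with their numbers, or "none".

1) 6 = 5*1 + 1, so 5 does not divide 6  fails
2) abs(6 - 7) = 1; 1 > 0, exceeds bound 0  fails
3) j + h = 7 + 3 = 10  holds
4) k + j = 7 + 7 = 14  holds
5) m + j = 6 + 7 = 13  holds

The assignment fails constraints 1 and 2.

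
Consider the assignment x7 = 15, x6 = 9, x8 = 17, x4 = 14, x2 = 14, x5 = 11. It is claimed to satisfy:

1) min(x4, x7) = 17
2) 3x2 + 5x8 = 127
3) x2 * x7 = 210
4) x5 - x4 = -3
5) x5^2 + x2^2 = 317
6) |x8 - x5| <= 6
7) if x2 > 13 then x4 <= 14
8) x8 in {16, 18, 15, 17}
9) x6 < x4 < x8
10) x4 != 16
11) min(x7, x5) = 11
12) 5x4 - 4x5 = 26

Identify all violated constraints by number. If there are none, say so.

Constraint 1 does not hold.

1) min(14, 15) = 14, not 17  FAIL
2) 3x2 + 5x8 = 3(14) + 5(17) = 127  OK
3) x2 * x7 = 14 * 15 = 210  OK
4) x5 - x4 = 11 - 14 = -3  OK
5) x5^2 + x2^2 = 11^2 + 14^2 = 121 + 196 = 317  OK
6) |17 - 11| = 6; 6 ≤ 6  OK
7) x2 = 14 > 13, so we need x4 ≤ 14; x4 = 14 ≤ 14  OK
8) x8 = 17 is in {16, 18, 15, 17}  OK
9) values 9 < 14 < 17  OK
10) x4 = 14, and 14 ≠ 16  OK
11) min(15, 11) = 11  OK
12) 5x4 - 4x5 = 5(14) - 4(11) = 26  OK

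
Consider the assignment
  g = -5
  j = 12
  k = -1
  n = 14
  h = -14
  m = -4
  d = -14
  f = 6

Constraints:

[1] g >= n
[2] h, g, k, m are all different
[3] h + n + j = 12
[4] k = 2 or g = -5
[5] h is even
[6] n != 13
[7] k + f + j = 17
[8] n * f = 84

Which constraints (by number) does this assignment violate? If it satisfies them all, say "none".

[1] g = -5, n = 14; -5 < 14 (want ≥)  fails
[2] values -14, -5, -1, -4 are pairwise distinct  holds
[3] h + n + j = -14 + 14 + 12 = 12  holds
[4] k = -1 ≠ 2, but g = -5 = -5 (second disjunct)  holds
[5] h = -14 is even  holds
[6] n = 14, and 14 ≠ 13  holds
[7] k + f + j = -1 + 6 + 12 = 17  holds
[8] n * f = 14 * 6 = 84  holds

Constraint 1 does not hold.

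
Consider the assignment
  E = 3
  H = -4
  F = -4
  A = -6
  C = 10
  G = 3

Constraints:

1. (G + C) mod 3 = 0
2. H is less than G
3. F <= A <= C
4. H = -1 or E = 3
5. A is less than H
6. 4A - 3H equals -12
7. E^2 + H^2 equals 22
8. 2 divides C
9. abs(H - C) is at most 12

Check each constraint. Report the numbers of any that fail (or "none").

Constraints 1, 3, 7, 9 do not hold.

1. G + C = 13; 13 mod 3 = 1, not 0 — violated.
2. H = -4, G = 3; -4 < 3 — satisfied.
3. values -4, -6, 10; F = -4 is not <= A = -6 — violated.
4. H = -4 ≠ -1, but E = 3 = 3 (second disjunct) — satisfied.
5. A = -6, H = -4; -6 < -4 — satisfied.
6. 4A - 3H = 4(-6) - 3(-4) = -12 — satisfied.
7. E^2 + H^2 = 3^2 + (-4)^2 = 9 + 16 = 25, not 22 — violated.
8. 10 / 2 = 5, so 2 divides 10 — satisfied.
9. abs(-4 - 10) = 14; 14 > 12, exceeds bound 12 — violated.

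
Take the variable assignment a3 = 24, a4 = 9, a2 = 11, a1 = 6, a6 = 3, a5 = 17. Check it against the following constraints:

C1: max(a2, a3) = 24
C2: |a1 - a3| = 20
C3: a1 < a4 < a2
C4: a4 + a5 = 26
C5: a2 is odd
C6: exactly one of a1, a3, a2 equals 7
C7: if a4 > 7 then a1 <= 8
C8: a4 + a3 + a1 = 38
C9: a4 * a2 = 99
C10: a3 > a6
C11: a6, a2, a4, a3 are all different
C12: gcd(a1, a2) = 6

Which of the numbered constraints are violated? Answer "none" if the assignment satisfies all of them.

C1: max(11, 24) = 24 — holds.
C2: |6 - 24| = 18, not 20 — does not hold.
C3: values 6 < 9 < 11 — holds.
C4: a4 + a5 = 9 + 17 = 26 — holds.
C5: a2 = 11 is odd — holds.
C6: a1=6, a3=24, a2=11; 0 of them equal 7, not exactly one — does not hold.
C7: a4 = 9 > 7, so we need a1 ≤ 8; a1 = 6 ≤ 8 — holds.
C8: a4 + a3 + a1 = 9 + 24 + 6 = 39, not 38 — does not hold.
C9: a4 * a2 = 9 * 11 = 99 — holds.
C10: a3 = 24, a6 = 3; 24 > 3 — holds.
C11: values 3, 11, 9, 24 are pairwise distinct — holds.
C12: gcd(6, 11) = 1, not 6 — does not hold.

No — constraints 2, 6, 8, and 12 are not satisfied.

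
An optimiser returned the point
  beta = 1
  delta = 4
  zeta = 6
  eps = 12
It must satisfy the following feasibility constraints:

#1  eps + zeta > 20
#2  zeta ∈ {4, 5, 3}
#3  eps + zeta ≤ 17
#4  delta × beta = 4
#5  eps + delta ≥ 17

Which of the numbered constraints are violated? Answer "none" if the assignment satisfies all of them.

Violated: 1, 2, 3, 5.

#1 eps + zeta = 12 + 6 = 18; 18 ≤ 20, bound 20 not met  no
#2 zeta = 6 is not in {4, 5, 3}  no
#3 eps + zeta = 12 + 6 = 18; 18 > 17, bound 17 not met  no
#4 delta × beta = 4 × 1 = 4  yes
#5 eps + delta = 12 + 4 = 16; 16 < 17, bound 17 not met  no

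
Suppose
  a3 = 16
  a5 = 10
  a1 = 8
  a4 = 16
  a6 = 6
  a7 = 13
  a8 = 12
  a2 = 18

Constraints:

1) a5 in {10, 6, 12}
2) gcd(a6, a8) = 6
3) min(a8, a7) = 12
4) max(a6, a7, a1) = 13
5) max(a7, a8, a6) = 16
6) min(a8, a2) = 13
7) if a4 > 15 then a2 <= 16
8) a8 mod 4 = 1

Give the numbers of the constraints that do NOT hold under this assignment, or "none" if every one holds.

1) a5 = 10 is in {10, 6, 12}  ✔
2) gcd(6, 12) = 6  ✔
3) min(12, 13) = 12  ✔
4) max(6, 13, 8) = 13  ✔
5) max(13, 12, 6) = 13, not 16  ✘
6) min(12, 18) = 12, not 13  ✘
7) a4 = 16 > 15, so we need a2 ≤ 16; but a2 = 18 > 16  ✘
8) 12 mod 4 = 0, not 1  ✘

The assignment fails constraints 5, 6, 7, and 8.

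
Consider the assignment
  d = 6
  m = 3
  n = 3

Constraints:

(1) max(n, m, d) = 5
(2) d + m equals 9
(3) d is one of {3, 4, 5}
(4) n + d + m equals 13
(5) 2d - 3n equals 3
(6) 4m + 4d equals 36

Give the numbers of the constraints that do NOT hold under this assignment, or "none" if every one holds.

No — constraints 1, 3, 4 are not satisfied.

(1) max(3, 3, 6) = 6, not 5 — fails.
(2) d + m = 6 + 3 = 9 — holds.
(3) d = 6 is not in {3, 4, 5} — fails.
(4) n + d + m = 3 + 6 + 3 = 12, not 13 — fails.
(5) 2d - 3n = 2(6) - 3(3) = 3 — holds.
(6) 4m + 4d = 4(3) + 4(6) = 36 — holds.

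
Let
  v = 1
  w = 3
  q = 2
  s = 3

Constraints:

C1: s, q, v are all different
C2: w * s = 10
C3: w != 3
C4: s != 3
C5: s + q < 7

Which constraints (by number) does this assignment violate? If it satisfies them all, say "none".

C1: values 3, 2, 1 are pairwise distinct — satisfied.
C2: w * s = 3 * 3 = 9, not 10 — violated.
C3: w = 3, but 3 is required to differ — violated.
C4: s = 3, but 3 is required to differ — violated.
C5: s + q = 3 + 2 = 5; 5 < 7 — satisfied.

Violated: 2, 3, 4.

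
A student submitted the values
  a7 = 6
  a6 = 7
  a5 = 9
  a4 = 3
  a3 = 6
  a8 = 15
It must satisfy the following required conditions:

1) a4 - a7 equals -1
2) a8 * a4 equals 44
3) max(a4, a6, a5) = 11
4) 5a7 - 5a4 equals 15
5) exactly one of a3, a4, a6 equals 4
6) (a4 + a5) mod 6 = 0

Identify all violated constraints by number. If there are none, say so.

No — constraints 1, 2, 3, and 5 are not satisfied.

1) a4 - a7 = 3 - 6 = -3, not -1 — violated.
2) a8 * a4 = 15 * 3 = 45, not 44 — violated.
3) max(3, 7, 9) = 9, not 11 — violated.
4) 5a7 - 5a4 = 5(6) - 5(3) = 15 — OK.
5) a3=6, a4=3, a6=7; 0 of them equal 4, not exactly one — violated.
6) a4 + a5 = 12; 12 mod 6 = 0 — OK.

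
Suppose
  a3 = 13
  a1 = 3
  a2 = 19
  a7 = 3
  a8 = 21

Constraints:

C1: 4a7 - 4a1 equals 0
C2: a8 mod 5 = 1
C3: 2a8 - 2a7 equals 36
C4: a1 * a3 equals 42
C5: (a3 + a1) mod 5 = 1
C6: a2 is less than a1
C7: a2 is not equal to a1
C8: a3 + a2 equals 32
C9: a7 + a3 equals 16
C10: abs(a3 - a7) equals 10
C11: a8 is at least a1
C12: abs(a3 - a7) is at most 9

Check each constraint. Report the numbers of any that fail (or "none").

C1: 4a7 - 4a1 = 4(3) - 4(3) = 0  ✓
C2: 21 mod 5 = 1  ✓
C3: 2a8 - 2a7 = 2(21) - 2(3) = 36  ✓
C4: a1 * a3 = 3 * 13 = 39, not 42  ✗
C5: a3 + a1 = 16; 16 mod 5 = 1  ✓
C6: a2 = 19, a1 = 3; 19 ≥ 3 (want <)  ✗
C7: a2 = 19, a1 = 3; distinct  ✓
C8: a3 + a2 = 13 + 19 = 32  ✓
C9: a7 + a3 = 3 + 13 = 16  ✓
C10: abs(13 - 3) = 10  ✓
C11: a8 = 21, a1 = 3; 21 ≥ 3  ✓
C12: abs(13 - 3) = 10; 10 > 9, exceeds bound 9  ✗

Constraints 4, 6, 12 do not hold.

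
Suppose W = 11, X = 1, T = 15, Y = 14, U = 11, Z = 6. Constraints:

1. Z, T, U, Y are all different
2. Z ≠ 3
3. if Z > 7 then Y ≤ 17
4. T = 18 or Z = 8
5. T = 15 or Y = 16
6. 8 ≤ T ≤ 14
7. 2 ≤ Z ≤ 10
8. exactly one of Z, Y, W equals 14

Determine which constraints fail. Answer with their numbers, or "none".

1. values 6, 15, 11, 14 are pairwise distinct  true
2. Z = 6, and 6 ≠ 3  true
3. Z = 6, not > 7; antecedent false, conditional vacuously true  true
4. T = 15 ≠ 18 and Z = 6 ≠ 8; both disjuncts false  false
5. T = 15 = 15 (first disjunct)  true
6. T = 15 is outside [8, 14]  false
7. Z = 6 lies in [2, 10]  true
8. Z=6, Y=14, W=11; 1 of them equals 14  true

The assignment fails constraints 4 and 6.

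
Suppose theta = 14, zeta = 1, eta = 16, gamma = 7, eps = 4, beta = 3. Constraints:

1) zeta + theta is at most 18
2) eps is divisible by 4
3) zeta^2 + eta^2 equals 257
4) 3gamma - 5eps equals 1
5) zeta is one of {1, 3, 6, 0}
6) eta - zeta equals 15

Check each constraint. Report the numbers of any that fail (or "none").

1) zeta + theta = 1 + 14 = 15; 15 ≤ 18  OK
2) 4 / 4 = 1, so 4 divides 4  OK
3) zeta^2 + eta^2 = 1^2 + 16^2 = 1 + 256 = 257  OK
4) 3gamma - 5eps = 3(7) - 5(4) = 1  OK
5) zeta = 1 is in {1, 3, 6, 0}  OK
6) eta - zeta = 16 - 1 = 15  OK

All constraints are satisfied.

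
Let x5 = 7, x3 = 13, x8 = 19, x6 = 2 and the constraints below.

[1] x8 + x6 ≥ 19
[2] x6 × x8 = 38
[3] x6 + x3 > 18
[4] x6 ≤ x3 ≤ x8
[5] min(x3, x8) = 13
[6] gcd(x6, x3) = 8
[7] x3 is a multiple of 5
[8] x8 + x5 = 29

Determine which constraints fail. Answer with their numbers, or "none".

[1] x8 + x6 = 19 + 2 = 21; 21 ≥ 19 — holds.
[2] x6 × x8 = 2 × 19 = 38 — holds.
[3] x6 + x3 = 2 + 13 = 15; 15 ≤ 18, bound 18 not met — fails.
[4] values 2 ≤ 13 ≤ 19 — holds.
[5] min(13, 19) = 13 — holds.
[6] gcd(2, 13) = 1, not 8 — fails.
[7] 13 = 5×2 + 3, so 5 does not divide 13 — fails.
[8] x8 + x5 = 19 + 7 = 26, not 29 — fails.

Constraints 3, 6, 7, and 8 do not hold.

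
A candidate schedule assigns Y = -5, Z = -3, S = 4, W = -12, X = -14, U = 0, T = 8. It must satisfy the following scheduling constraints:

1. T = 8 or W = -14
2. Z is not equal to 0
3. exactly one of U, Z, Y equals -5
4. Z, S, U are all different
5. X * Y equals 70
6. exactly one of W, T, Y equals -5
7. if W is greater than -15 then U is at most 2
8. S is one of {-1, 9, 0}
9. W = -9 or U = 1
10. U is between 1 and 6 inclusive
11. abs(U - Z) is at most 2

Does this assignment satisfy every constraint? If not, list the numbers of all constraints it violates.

Constraints 8, 9, 10, 11 are violated.

1. T = 8 = 8 (first disjunct) — OK.
2. Z = -3, and -3 ≠ 0 — OK.
3. U=0, Z=-3, Y=-5; 1 of them equals -5 — OK.
4. values -3, 4, 0 are pairwise distinct — OK.
5. X * Y = -14 * (-5) = 70 — OK.
6. W=-12, T=8, Y=-5; 1 of them equals -5 — OK.
7. W = -12 > -15, so we need U ≤ 2; U = 0 ≤ 2 — OK.
8. S = 4 is not in {-1, 9, 0} — violated.
9. W = -12 ≠ -9 and U = 0 ≠ 1; both disjuncts false — violated.
10. U = 0 is outside [1, 6] — violated.
11. abs(0 - (-3)) = 3; 3 > 2, exceeds bound 2 — violated.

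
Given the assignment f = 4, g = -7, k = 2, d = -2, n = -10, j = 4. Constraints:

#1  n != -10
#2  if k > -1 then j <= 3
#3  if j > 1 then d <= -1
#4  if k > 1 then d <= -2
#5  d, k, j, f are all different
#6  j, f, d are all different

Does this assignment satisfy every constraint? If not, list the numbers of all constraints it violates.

#1 n = -10, but -10 is required to differ  fails
#2 k = 2 > -1, so we need j ≤ 3; but j = 4 > 3  fails
#3 j = 4 > 1, so we need d ≤ -1; d = -2 ≤ -1  holds
#4 k = 2 > 1, so we need d ≤ -2; d = -2 ≤ -2  holds
#5 j = f = 4, not all different  fails
#6 j = f = 4, not all different  fails

Constraints 1, 2, 5, 6 are violated.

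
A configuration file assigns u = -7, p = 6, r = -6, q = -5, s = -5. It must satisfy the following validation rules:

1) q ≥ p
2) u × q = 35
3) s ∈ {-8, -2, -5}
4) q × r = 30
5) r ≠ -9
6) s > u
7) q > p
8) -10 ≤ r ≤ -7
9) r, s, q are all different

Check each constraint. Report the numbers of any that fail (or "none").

The assignment fails constraints 1, 7, 8, 9.

1) q = -5, p = 6; -5 < 6 (want ≥) — does not hold.
2) u × q = -7 × (-5) = 35 — holds.
3) s = -5 is in {-8, -2, -5} — holds.
4) q × r = -5 × (-6) = 30 — holds.
5) r = -6, and -6 ≠ -9 — holds.
6) s = -5, u = -7; -5 > -7 — holds.
7) q = -5, p = 6; -5 ≤ 6 (want >) — does not hold.
8) r = -6 is outside [-10, -7] — does not hold.
9) s = q = -5, not all different — does not hold.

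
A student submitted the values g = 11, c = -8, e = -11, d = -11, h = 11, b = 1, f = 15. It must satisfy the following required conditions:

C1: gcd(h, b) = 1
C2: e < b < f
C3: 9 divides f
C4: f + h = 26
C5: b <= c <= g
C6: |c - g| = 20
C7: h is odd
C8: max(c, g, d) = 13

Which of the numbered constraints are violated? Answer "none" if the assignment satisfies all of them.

C1: gcd(11, 1) = 1 — holds.
C2: values -11 < 1 < 15 — holds.
C3: 15 = 9*1 + 6, so 9 does not divide 15 — fails.
C4: f + h = 15 + 11 = 26 — holds.
C5: values 1, -8, 11; b = 1 is not <= c = -8 — fails.
C6: |-8 - 11| = 19, not 20 — fails.
C7: h = 11 is odd — holds.
C8: max(-8, 11, -11) = 11, not 13 — fails.

No — constraints 3, 5, 6, 8 are not satisfied.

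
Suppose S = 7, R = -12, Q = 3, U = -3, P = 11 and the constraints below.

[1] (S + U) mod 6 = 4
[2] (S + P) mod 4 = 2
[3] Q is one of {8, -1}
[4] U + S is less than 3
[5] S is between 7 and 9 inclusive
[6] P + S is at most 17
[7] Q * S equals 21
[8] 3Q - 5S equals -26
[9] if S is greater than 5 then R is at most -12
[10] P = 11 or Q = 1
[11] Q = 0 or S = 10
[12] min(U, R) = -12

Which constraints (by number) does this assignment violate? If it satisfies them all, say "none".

[1] S + U = 4; 4 mod 6 = 4  ✔
[2] S + P = 18; 18 mod 4 = 2  ✔
[3] Q = 3 is not in {8, -1}  ✘
[4] U + S = -3 + 7 = 4; 4 ≥ 3, bound 3 not met  ✘
[5] S = 7 lies in [7, 9]  ✔
[6] P + S = 11 + 7 = 18; 18 > 17, bound 17 not met  ✘
[7] Q * S = 3 * 7 = 21  ✔
[8] 3Q - 5S = 3(3) - 5(7) = -26  ✔
[9] S = 7 > 5, so we need R ≤ -12; R = -12 ≤ -12  ✔
[10] P = 11 = 11 (first disjunct)  ✔
[11] Q = 3 ≠ 0 and S = 7 ≠ 10; both disjuncts false  ✘
[12] min(-3, -12) = -12  ✔

Constraints 3, 4, 6, and 11 are violated.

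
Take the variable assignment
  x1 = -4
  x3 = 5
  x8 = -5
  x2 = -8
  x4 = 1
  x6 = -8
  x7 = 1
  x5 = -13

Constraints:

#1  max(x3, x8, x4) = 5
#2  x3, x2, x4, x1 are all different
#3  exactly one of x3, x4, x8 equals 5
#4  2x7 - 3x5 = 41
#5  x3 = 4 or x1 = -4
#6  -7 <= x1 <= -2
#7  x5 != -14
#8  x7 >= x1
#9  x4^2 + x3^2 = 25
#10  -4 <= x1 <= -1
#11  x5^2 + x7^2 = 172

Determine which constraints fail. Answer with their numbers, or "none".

#1 max(5, -5, 1) = 5  true
#2 values 5, -8, 1, -4 are pairwise distinct  true
#3 x3=5, x4=1, x8=-5; 1 of them equals 5  true
#4 2x7 - 3x5 = 2(1) - 3(-13) = 41  true
#5 x3 = 5 ≠ 4, but x1 = -4 = -4 (second disjunct)  true
#6 x1 = -4 lies in [-7, -2]  true
#7 x5 = -13, and -13 ≠ -14  true
#8 x7 = 1, x1 = -4; 1 ≥ -4  true
#9 x4^2 + x3^2 = 1^2 + 5^2 = 1 + 25 = 26, not 25  false
#10 x1 = -4 lies in [-4, -1]  true
#11 x5^2 + x7^2 = (-13)^2 + 1^2 = 169 + 1 = 170, not 172  false

No — constraints 9, 11 are not satisfied.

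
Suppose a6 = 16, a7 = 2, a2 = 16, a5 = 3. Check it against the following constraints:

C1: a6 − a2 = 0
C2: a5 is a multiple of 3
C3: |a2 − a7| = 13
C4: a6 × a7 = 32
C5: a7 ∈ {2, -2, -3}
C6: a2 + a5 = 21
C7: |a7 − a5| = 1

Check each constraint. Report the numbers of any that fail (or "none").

Violated: 3, 6.

C1: a6 − a2 = 16 − 16 = 0 — holds.
C2: 3 / 3 = 1, so 3 divides 3 — holds.
C3: |16 − 2| = 14, not 13 — does not hold.
C4: a6 × a7 = 16 × 2 = 32 — holds.
C5: a7 = 2 is in {2, -2, -3} — holds.
C6: a2 + a5 = 16 + 3 = 19, not 21 — does not hold.
C7: |2 − 3| = 1 — holds.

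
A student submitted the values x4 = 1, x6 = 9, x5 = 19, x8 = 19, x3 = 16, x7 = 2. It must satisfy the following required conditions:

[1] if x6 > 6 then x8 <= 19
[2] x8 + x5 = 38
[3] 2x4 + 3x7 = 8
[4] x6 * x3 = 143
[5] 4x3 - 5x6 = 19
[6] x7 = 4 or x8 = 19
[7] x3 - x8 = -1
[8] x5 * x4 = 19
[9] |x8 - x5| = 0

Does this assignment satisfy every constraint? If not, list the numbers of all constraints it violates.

[1] x6 = 9 > 6, so we need x8 ≤ 19; x8 = 19 ≤ 19 — satisfied.
[2] x8 + x5 = 19 + 19 = 38 — satisfied.
[3] 2x4 + 3x7 = 2(1) + 3(2) = 8 — satisfied.
[4] x6 * x3 = 9 * 16 = 144, not 143 — violated.
[5] 4x3 - 5x6 = 4(16) - 5(9) = 19 — satisfied.
[6] x7 = 2 ≠ 4, but x8 = 19 = 19 (second disjunct) — satisfied.
[7] x3 - x8 = 16 - 19 = -3, not -1 — violated.
[8] x5 * x4 = 19 * 1 = 19 — satisfied.
[9] |19 - 19| = 0 — satisfied.

Constraints 4 and 7 do not hold.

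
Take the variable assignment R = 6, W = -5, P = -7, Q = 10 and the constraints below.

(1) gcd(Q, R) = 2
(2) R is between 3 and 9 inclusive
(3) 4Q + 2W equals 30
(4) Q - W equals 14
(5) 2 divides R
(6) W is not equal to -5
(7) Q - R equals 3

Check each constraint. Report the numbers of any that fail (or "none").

Constraints 4, 6, 7 do not hold.

(1) gcd(10, 6) = 2 — holds.
(2) R = 6 lies in [3, 9] — holds.
(3) 4Q + 2W = 4(10) + 2(-5) = 30 — holds.
(4) Q - W = 10 - (-5) = 15, not 14 — fails.
(5) 6 / 2 = 3, so 2 divides 6 — holds.
(6) W = -5, but -5 is required to differ — fails.
(7) Q - R = 10 - 6 = 4, not 3 — fails.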